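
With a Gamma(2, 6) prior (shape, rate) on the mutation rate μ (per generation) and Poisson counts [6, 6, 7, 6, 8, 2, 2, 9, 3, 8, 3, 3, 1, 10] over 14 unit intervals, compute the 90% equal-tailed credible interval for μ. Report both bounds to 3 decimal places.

Posterior: Gamma(2+74, 6+14) = Gamma(76, 20) (shape, rate).
Equal-tailed 90% interval: Gamma(76, 20) quantiles at 0.05 and 0.95.
Posterior mean ≈ 3.800, SD ≈ 0.436; a Normal approximation gives roughly [3.083, 4.517].
Exact: lower = 3.113; upper = 4.544.

[3.113, 4.544]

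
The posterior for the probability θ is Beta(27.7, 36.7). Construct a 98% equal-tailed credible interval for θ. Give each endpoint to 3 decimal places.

Posterior: Beta(27.7, 36.7).
Equal-tailed 98% interval: the 0.01 and 0.99 quantiles of Beta(27.7, 36.7).
Posterior mean ≈ 0.430, SD ≈ 0.061; a Normal approximation gives roughly [0.288, 0.573].
Exact: F⁻¹(0.01) = 0.292; F⁻¹(0.99) = 0.574.

[0.292, 0.574]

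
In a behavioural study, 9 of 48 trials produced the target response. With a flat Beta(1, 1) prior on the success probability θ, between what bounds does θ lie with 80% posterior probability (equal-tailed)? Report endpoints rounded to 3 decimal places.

Posterior: Beta(1+9, 1+39) = Beta(10, 40).
Equal-tailed 80% interval: the 0.1 and 0.9 quantiles of Beta(10, 40).
Posterior mean ≈ 0.200, SD ≈ 0.056; a Normal approximation gives roughly [0.128, 0.272].
Exact: F⁻¹(0.1) = 0.131; F⁻¹(0.9) = 0.274.

[0.131, 0.274]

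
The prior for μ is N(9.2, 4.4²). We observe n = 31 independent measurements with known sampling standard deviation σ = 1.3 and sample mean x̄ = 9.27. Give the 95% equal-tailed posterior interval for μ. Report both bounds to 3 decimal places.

Posterior precision = 1/4.4² + 31/1.3² = 0.0517 + 18.3432 = 18.3948, so posterior SD = 0.2332.
Posterior mean = (9.2/4.4² + 31·9.27/1.3²) / 18.3948 = 9.2698.
Interval: 9.2698 ± 1.960 × 0.2332 → [8.813, 9.727].

[8.813, 9.727]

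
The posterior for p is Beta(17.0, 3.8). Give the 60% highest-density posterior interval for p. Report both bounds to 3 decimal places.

[0.775, 0.910]

The posterior is unimodal and skewed, so the HPD interval has equal density at both endpoints and is the shortest 60% interval.
Solving f(0.775) = f(0.910) with F(0.910) − F(0.775) = 0.60 gives [0.775, 0.910].
For comparison, the equal-tailed interval is [0.750, 0.890]; the HPD is narrower and shifted toward the mode.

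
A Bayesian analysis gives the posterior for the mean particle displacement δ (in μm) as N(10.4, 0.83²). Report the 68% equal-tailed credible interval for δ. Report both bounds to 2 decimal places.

The posterior is symmetric, so the 68% equal-tailed interval is δ = 10.4 ± z·0.83 with z = 0.994.
Half-width: 0.994 × 0.83 = 0.83.
10.4 − 0.83 = 9.57; 10.4 + 0.83 = 11.23.

[9.57, 11.23]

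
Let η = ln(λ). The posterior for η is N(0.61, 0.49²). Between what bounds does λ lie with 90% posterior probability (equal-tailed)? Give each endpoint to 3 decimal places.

[0.822, 4.121]

On the log scale the 90% interval is 0.61 ± 1.645 × 0.49 = [-0.1960, 1.4160].
Exponentiate: [e^-0.1960, e^1.4160] = [0.822, 4.121].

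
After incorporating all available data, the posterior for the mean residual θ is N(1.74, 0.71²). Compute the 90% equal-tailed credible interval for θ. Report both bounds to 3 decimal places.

The posterior is symmetric, so the 90% equal-tailed interval is θ = 1.74 ± z·0.71 with z = 1.645.
Half-width: 1.645 × 0.71 = 1.168.
1.74 − 1.168 = 0.572; 1.74 + 1.168 = 2.908.

[0.572, 2.908]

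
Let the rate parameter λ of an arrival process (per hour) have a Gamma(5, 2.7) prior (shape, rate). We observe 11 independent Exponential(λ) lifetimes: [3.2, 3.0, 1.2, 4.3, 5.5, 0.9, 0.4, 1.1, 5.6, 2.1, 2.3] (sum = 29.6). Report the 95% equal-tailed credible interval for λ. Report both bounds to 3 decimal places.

[0.283, 0.766]

Posterior: Gamma(5+11, 2.7+29.6) = Gamma(16, 32.3) (shape, rate).
Equal-tailed 95% interval: Gamma(16, 32.3) quantiles at 0.025 and 0.975.
Posterior mean ≈ 0.495, SD ≈ 0.124; a Normal approximation gives roughly [0.253, 0.738].
Exact: lower = 0.283; upper = 0.766.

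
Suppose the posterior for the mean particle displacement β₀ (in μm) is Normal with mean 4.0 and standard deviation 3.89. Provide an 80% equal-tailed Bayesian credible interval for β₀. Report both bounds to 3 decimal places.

[-0.985, 8.985]

The posterior is symmetric, so the 80% equal-tailed interval is β₀ = 4.0 ± z·3.89 with z = 1.282.
Half-width: 1.282 × 3.89 = 4.985.
4.0 − 4.985 = -0.985; 4.0 + 4.985 = 8.985.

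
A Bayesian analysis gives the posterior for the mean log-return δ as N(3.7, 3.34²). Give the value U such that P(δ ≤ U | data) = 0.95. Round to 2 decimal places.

Need U with P(δ ≤ U) = 0.95: U = 3.7 + z_{0.05}·3.34.
z = 1.645; U = 3.7 + 1.645 × 3.34 = 9.19.

9.19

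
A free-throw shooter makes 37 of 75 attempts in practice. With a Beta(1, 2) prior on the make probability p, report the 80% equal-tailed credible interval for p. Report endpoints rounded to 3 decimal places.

[0.415, 0.560]

Posterior: Beta(1+37, 2+38) = Beta(38, 40).
Equal-tailed 80% interval: the 0.1 and 0.9 quantiles of Beta(38, 40).
Posterior mean ≈ 0.487, SD ≈ 0.056; a Normal approximation gives roughly [0.415, 0.559].
Exact: F⁻¹(0.1) = 0.415; F⁻¹(0.9) = 0.560.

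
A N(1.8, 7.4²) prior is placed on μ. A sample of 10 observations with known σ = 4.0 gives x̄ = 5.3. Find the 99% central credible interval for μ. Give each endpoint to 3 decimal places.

Posterior precision = 1/7.4² + 10/4.0² = 0.0183 + 0.6250 = 0.6433, so posterior SD = 1.2468.
Posterior mean = (1.8/7.4² + 10·5.3/4.0²) / 0.6433 = 5.2006.
Interval: 5.2006 ± 2.576 × 1.2468 → [1.989, 8.412].

[1.989, 8.412]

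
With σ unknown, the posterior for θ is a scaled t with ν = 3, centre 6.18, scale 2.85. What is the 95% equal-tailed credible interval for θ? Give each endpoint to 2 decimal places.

[-2.89, 15.25]

The t_3 distribution is symmetric; the 95% interval is 6.18 ± t·2.85 with t_{0.975,3} = 3.182.
Half-width: 3.182 × 2.85 = 9.07.
6.18 − 9.07 = -2.89; 6.18 + 9.07 = 15.25.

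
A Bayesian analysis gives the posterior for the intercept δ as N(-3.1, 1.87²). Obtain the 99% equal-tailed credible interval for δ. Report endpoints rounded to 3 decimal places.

The posterior is symmetric, so the 99% equal-tailed interval is δ = -3.1 ± z·1.87 with z = 2.576.
Half-width: 2.576 × 1.87 = 4.817.
-3.1 − 4.817 = -7.917; -3.1 + 4.817 = 1.717.

[-7.917, 1.717]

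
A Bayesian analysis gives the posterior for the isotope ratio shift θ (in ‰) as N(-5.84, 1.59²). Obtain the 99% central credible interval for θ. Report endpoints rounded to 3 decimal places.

[-9.936, -1.744]

The posterior is symmetric, so the 99% equal-tailed interval is θ = -5.84 ± z·1.59 with z = 2.576.
Half-width: 2.576 × 1.59 = 4.096.
-5.84 − 4.096 = -9.936; -5.84 + 4.096 = -1.744.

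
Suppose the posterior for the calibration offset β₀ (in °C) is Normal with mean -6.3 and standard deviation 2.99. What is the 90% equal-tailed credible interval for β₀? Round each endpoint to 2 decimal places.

[-11.22, -1.38]

The posterior is symmetric, so the 90% equal-tailed interval is β₀ = -6.3 ± z·2.99 with z = 1.645.
Half-width: 1.645 × 2.99 = 4.92.
-6.3 − 4.92 = -11.22; -6.3 + 4.92 = -1.38.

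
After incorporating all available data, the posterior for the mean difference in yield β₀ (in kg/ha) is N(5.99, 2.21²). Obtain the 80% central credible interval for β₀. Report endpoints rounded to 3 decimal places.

[3.158, 8.822]

The posterior is symmetric, so the 80% equal-tailed interval is β₀ = 5.99 ± z·2.21 with z = 1.282.
Half-width: 1.282 × 2.21 = 2.832.
5.99 − 2.832 = 3.158; 5.99 + 2.832 = 8.822.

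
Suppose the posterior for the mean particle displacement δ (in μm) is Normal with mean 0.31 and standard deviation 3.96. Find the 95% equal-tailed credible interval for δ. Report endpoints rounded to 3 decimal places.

The posterior is symmetric, so the 95% equal-tailed interval is δ = 0.31 ± z·3.96 with z = 1.960.
Half-width: 1.960 × 3.96 = 7.761.
0.31 − 7.761 = -7.451; 0.31 + 7.761 = 8.071.

[-7.451, 8.071]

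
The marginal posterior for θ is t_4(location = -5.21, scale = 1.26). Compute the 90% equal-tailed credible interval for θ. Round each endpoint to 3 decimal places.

[-7.896, -2.524]

The t_4 distribution is symmetric; the 90% interval is -5.21 ± t·1.26 with t_{0.95,4} = 2.132.
Half-width: 2.132 × 1.26 = 2.686.
-5.21 − 2.686 = -7.896; -5.21 + 2.686 = -2.524.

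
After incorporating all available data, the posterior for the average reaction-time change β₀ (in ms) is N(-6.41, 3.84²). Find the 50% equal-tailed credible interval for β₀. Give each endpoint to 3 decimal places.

[-9.000, -3.820]

The posterior is symmetric, so the 50% equal-tailed interval is β₀ = -6.41 ± z·3.84 with z = 0.674.
Half-width: 0.674 × 3.84 = 2.590.
-6.41 − 2.590 = -9.000; -6.41 + 2.590 = -3.820.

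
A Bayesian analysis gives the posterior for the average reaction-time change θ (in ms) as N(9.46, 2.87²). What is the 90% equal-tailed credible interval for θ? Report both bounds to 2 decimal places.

The posterior is symmetric, so the 90% equal-tailed interval is θ = 9.46 ± z·2.87 with z = 1.645.
Half-width: 1.645 × 2.87 = 4.72.
9.46 − 4.72 = 4.74; 9.46 + 4.72 = 14.18.

[4.74, 14.18]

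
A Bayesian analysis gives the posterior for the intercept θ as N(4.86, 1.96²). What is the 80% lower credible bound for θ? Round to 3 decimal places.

Need L with P(θ ≥ L) = 0.80: L = 4.86 − z_{0.2}·1.96.
z = 0.842; L = 4.86 − 0.842 × 1.96 = 3.210.

3.210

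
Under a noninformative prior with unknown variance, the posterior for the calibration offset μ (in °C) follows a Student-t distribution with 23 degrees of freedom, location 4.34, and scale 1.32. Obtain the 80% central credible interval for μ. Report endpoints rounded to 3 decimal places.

The t_23 distribution is symmetric; the 80% interval is 4.34 ± t·1.32 with t_{0.9,23} = 1.319.
Half-width: 1.319 × 1.32 = 1.742.
4.34 − 1.742 = 2.598; 4.34 + 1.742 = 6.082.

[2.598, 6.082]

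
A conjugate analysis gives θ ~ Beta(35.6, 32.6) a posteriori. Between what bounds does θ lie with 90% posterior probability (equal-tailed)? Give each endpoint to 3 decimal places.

Posterior: Beta(35.6, 32.6).
Equal-tailed 90% interval: the 0.05 and 0.95 quantiles of Beta(35.6, 32.6).
Posterior mean ≈ 0.522, SD ≈ 0.060; a Normal approximation gives roughly [0.423, 0.621].
Exact: F⁻¹(0.05) = 0.423; F⁻¹(0.95) = 0.620.

[0.423, 0.620]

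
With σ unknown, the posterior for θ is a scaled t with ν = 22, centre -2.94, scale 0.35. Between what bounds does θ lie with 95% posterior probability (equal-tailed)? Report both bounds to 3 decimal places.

[-3.666, -2.214]

The t_22 distribution is symmetric; the 95% interval is -2.94 ± t·0.35 with t_{0.975,22} = 2.074.
Half-width: 2.074 × 0.35 = 0.726.
-2.94 − 0.726 = -3.666; -2.94 + 0.726 = -2.214.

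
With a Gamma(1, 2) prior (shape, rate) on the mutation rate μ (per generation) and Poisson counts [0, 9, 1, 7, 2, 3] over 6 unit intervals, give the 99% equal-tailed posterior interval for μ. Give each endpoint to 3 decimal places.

[1.565, 4.652]

Posterior: Gamma(1+22, 2+6) = Gamma(23, 8) (shape, rate).
Equal-tailed 99% interval: Gamma(23, 8) quantiles at 0.005 and 0.995.
Posterior mean ≈ 2.875, SD ≈ 0.599; a Normal approximation gives roughly [1.331, 4.419].
Exact: lower = 1.565; upper = 4.652.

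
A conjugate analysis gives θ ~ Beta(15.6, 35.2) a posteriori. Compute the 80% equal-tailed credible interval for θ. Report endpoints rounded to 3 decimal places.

[0.226, 0.391]

Posterior: Beta(15.6, 35.2).
Equal-tailed 80% interval: the 0.1 and 0.9 quantiles of Beta(15.6, 35.2).
Posterior mean ≈ 0.307, SD ≈ 0.064; a Normal approximation gives roughly [0.225, 0.389].
Exact: F⁻¹(0.1) = 0.226; F⁻¹(0.9) = 0.391.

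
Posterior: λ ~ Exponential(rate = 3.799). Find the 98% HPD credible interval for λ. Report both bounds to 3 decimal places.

The exponential density is strictly decreasing on [0, ∞), so the HPD interval is anchored at 0: [0, q] with P(λ ≤ q) = 0.98.
q = −ln(1 − 0.98) / 3.799 = 3.9120 / 3.799 = 1.030.

[0.000, 1.030]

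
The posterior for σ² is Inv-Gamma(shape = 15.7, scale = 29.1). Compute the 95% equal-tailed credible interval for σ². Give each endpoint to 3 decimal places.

Inverse-Gamma(15.7, 29.1) quantiles: F⁻¹(0.025) and F⁻¹(0.975).
Equivalently, 1/σ² ~ Gamma(15.7, rate = 29.1); invert its 0.975 and 0.025 quantiles.
Posterior mean ≈ 1.980, SD ≈ 0.535; a Normal approximation gives roughly [0.931, 3.028].
Exact: lower = 1.194; upper = 3.263.

[1.194, 3.263]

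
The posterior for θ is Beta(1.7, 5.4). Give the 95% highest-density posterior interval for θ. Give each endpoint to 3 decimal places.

[0.005, 0.527]

The posterior is unimodal and skewed, so the HPD interval has equal density at both endpoints and is the shortest 95% interval.
Solving f(0.005) = f(0.527) with F(0.527) − F(0.005) = 0.95 gives [0.005, 0.527].
For comparison, the equal-tailed interval is [0.027, 0.586]; the HPD is narrower and shifted toward the mode.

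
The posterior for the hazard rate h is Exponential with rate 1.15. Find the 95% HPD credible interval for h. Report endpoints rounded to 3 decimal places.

[0.000, 2.605]

The exponential density is strictly decreasing on [0, ∞), so the HPD interval is anchored at 0: [0, q] with P(h ≤ q) = 0.95.
q = −ln(1 − 0.95) / 1.15 = 2.9957 / 1.15 = 2.605.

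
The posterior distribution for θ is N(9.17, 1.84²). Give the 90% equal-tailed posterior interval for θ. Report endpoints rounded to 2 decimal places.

The posterior is symmetric, so the 90% equal-tailed interval is θ = 9.17 ± z·1.84 with z = 1.645.
Half-width: 1.645 × 1.84 = 3.03.
9.17 − 3.03 = 6.14; 9.17 + 3.03 = 12.20.

[6.14, 12.20]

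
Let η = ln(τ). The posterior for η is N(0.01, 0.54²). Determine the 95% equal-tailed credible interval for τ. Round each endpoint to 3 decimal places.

[0.351, 2.911]

On the log scale the 95% interval is 0.01 ± 1.960 × 0.54 = [-1.0484, 1.0684].
Exponentiate: [e^-1.0484, e^1.0684] = [0.351, 2.911].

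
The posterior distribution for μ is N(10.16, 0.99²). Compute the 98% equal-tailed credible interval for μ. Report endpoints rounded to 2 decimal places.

[7.86, 12.46]

The posterior is symmetric, so the 98% equal-tailed interval is μ = 10.16 ± z·0.99 with z = 2.326.
Half-width: 2.326 × 0.99 = 2.30.
10.16 − 2.30 = 7.86; 10.16 + 2.30 = 12.46.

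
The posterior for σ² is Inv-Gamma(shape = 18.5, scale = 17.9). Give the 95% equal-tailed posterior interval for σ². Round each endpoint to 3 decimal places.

Inverse-Gamma(18.5, 17.9) quantiles: F⁻¹(0.025) and F⁻¹(0.975).
Equivalently, 1/σ² ~ Gamma(18.5, rate = 17.9); invert its 0.975 and 0.025 quantiles.
Posterior mean ≈ 1.023, SD ≈ 0.252; a Normal approximation gives roughly [0.529, 1.516].
Exact: lower = 0.643; upper = 1.619.

[0.643, 1.619]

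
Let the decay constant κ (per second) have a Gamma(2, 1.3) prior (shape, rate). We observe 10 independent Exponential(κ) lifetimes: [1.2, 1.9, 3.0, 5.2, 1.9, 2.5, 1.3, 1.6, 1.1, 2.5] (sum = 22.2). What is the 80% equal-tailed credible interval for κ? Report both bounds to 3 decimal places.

Posterior: Gamma(2+10, 1.3+22.2) = Gamma(12, 23.5) (shape, rate).
Equal-tailed 80% interval: Gamma(12, 23.5) quantiles at 0.1 and 0.9.
Posterior mean ≈ 0.511, SD ≈ 0.147; a Normal approximation gives roughly [0.322, 0.700].
Exact: lower = 0.333; upper = 0.706.

[0.333, 0.706]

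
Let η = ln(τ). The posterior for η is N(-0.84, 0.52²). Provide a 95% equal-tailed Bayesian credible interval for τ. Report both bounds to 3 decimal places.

On the log scale the 95% interval is -0.84 ± 1.960 × 0.52 = [-1.8592, 0.1792].
Exponentiate: [e^-1.8592, e^0.1792] = [0.156, 1.196].

[0.156, 1.196]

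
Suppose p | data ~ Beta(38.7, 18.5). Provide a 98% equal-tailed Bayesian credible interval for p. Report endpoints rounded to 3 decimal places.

Posterior: Beta(38.7, 18.5).
Equal-tailed 98% interval: the 0.01 and 0.99 quantiles of Beta(38.7, 18.5).
Posterior mean ≈ 0.677, SD ≈ 0.061; a Normal approximation gives roughly [0.534, 0.819].
Exact: F⁻¹(0.01) = 0.527; F⁻¹(0.99) = 0.809.

[0.527, 0.809]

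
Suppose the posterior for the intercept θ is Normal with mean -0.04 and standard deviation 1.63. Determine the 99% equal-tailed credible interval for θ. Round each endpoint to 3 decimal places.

The posterior is symmetric, so the 99% equal-tailed interval is θ = -0.04 ± z·1.63 with z = 2.576.
Half-width: 2.576 × 1.63 = 4.199.
-0.04 − 4.199 = -4.239; -0.04 + 4.199 = 4.159.

[-4.239, 4.159]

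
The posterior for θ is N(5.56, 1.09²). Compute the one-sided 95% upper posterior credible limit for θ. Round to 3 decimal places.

7.353

Need U with P(θ ≤ U) = 0.95: U = 5.56 + z_{0.05}·1.09.
z = 1.645; U = 5.56 + 1.645 × 1.09 = 7.353.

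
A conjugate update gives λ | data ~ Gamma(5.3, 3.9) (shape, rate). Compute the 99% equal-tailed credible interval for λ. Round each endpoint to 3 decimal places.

[0.310, 3.350]

Posterior: Gamma(shape 5.3, rate 3.9).
Equal-tailed 99% interval: Gamma(5.3, 3.9) quantiles at 0.005 and 0.995.
Posterior mean ≈ 1.359, SD ≈ 0.590; a Normal approximation gives roughly [-0.162, 2.879].
Exact: lower = 0.310; upper = 3.350.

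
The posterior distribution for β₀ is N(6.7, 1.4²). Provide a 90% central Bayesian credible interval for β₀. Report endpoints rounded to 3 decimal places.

[4.397, 9.003]

The posterior is symmetric, so the 90% equal-tailed interval is β₀ = 6.7 ± z·1.4 with z = 1.645.
Half-width: 1.645 × 1.4 = 2.303.
6.7 − 2.303 = 4.397; 6.7 + 2.303 = 9.003.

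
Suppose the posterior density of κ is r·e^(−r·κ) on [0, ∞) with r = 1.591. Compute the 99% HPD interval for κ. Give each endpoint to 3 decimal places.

[0.000, 2.895]

The exponential density is strictly decreasing on [0, ∞), so the HPD interval is anchored at 0: [0, q] with P(κ ≤ q) = 0.99.
q = −ln(1 − 0.99) / 1.591 = 4.6052 / 1.591 = 2.895.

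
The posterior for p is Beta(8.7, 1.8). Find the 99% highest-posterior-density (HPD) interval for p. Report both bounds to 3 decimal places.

The posterior is unimodal and skewed, so the HPD interval has equal density at both endpoints and is the shortest 99% interval.
Solving f(0.501) = f(0.999) with F(0.999) − F(0.501) = 0.99 gives [0.501, 0.999].
For comparison, the equal-tailed interval is [0.460, 0.992]; the HPD is narrower and shifted toward the mode.

[0.501, 0.999]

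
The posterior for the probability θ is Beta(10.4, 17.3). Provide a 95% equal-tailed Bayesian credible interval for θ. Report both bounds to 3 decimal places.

[0.208, 0.560]

Posterior: Beta(10.4, 17.3).
Equal-tailed 95% interval: the 0.025 and 0.975 quantiles of Beta(10.4, 17.3).
Posterior mean ≈ 0.375, SD ≈ 0.090; a Normal approximation gives roughly [0.198, 0.553].
Exact: F⁻¹(0.025) = 0.208; F⁻¹(0.975) = 0.560.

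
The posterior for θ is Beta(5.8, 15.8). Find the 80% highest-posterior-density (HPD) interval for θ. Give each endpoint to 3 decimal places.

[0.139, 0.377]

The posterior is unimodal and skewed, so the HPD interval has equal density at both endpoints and is the shortest 80% interval.
Solving f(0.139) = f(0.377) with F(0.377) − F(0.139) = 0.80 gives [0.139, 0.377].
For comparison, the equal-tailed interval is [0.153, 0.394]; the HPD is narrower and shifted toward the mode.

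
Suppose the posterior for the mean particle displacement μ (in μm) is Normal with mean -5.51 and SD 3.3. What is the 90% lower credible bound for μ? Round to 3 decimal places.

Need L with P(μ ≥ L) = 0.90: L = -5.51 − z_{0.1}·3.3.
z = 1.282; L = -5.51 − 1.282 × 3.3 = -9.739.

-9.739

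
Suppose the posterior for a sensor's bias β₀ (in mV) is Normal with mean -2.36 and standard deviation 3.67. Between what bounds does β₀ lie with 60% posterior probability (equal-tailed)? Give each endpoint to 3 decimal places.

[-5.449, 0.729]

The posterior is symmetric, so the 60% equal-tailed interval is β₀ = -2.36 ± z·3.67 with z = 0.842.
Half-width: 0.842 × 3.67 = 3.089.
-2.36 − 3.089 = -5.449; -2.36 + 3.089 = 0.729.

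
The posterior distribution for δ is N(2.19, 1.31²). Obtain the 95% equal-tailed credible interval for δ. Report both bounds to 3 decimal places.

The posterior is symmetric, so the 95% equal-tailed interval is δ = 2.19 ± z·1.31 with z = 1.960.
Half-width: 1.960 × 1.31 = 2.568.
2.19 − 2.568 = -0.378; 2.19 + 2.568 = 4.758.

[-0.378, 4.758]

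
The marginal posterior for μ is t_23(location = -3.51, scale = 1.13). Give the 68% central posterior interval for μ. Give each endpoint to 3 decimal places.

The t_23 distribution is symmetric; the 68% interval is -3.51 ± t·1.13 with t_{0.84,23} = 1.016.
Half-width: 1.016 × 1.13 = 1.149.
-3.51 − 1.149 = -4.659; -3.51 + 1.149 = -2.361.

[-4.659, -2.361]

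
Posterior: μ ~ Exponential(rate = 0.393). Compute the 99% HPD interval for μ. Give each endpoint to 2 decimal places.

[0.00, 11.72]

The exponential density is strictly decreasing on [0, ∞), so the HPD interval is anchored at 0: [0, q] with P(μ ≤ q) = 0.99.
q = −ln(1 − 0.99) / 0.393 = 4.6052 / 0.393 = 11.72.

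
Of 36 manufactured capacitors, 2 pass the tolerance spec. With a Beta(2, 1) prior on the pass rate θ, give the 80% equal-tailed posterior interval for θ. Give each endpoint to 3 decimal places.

[0.047, 0.167]

Posterior: Beta(2+2, 1+34) = Beta(4, 35).
Equal-tailed 80% interval: the 0.1 and 0.9 quantiles of Beta(4, 35).
Posterior mean ≈ 0.103, SD ≈ 0.048; a Normal approximation gives roughly [0.041, 0.164].
Exact: F⁻¹(0.1) = 0.047; F⁻¹(0.9) = 0.167.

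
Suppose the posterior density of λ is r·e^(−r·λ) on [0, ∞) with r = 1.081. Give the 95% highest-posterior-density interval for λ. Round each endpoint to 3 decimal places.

The exponential density is strictly decreasing on [0, ∞), so the HPD interval is anchored at 0: [0, q] with P(λ ≤ q) = 0.95.
q = −ln(1 − 0.95) / 1.081 = 2.9957 / 1.081 = 2.771.

[0.000, 2.771]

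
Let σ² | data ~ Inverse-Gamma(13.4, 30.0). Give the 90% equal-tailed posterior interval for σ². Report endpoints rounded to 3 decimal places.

[1.505, 3.751]

Inverse-Gamma(13.4, 30.0) quantiles: F⁻¹(0.05) and F⁻¹(0.95).
Equivalently, 1/σ² ~ Gamma(13.4, rate = 30.0); invert its 0.95 and 0.05 quantiles.
Posterior mean ≈ 2.419, SD ≈ 0.717; a Normal approximation gives roughly [1.241, 3.598].
Exact: lower = 1.505; upper = 3.751.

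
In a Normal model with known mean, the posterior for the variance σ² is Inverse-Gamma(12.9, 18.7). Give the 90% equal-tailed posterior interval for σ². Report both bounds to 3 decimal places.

Inverse-Gamma(12.9, 18.7) quantiles: F⁻¹(0.05) and F⁻¹(0.95).
Equivalently, 1/σ² ~ Gamma(12.9, rate = 18.7); invert its 0.95 and 0.05 quantiles.
Posterior mean ≈ 1.571, SD ≈ 0.476; a Normal approximation gives roughly [0.789, 2.354].
Exact: lower = 0.968; upper = 2.456.

[0.968, 2.456]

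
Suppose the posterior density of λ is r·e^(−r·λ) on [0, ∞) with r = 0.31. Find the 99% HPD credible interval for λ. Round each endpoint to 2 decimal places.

[0.00, 14.86]

The exponential density is strictly decreasing on [0, ∞), so the HPD interval is anchored at 0: [0, q] with P(λ ≤ q) = 0.99.
q = −ln(1 − 0.99) / 0.31 = 4.6052 / 0.31 = 14.86.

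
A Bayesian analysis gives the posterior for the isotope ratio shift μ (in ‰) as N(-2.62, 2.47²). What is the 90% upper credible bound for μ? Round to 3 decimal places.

Need U with P(μ ≤ U) = 0.90: U = -2.62 + z_{0.1}·2.47.
z = 1.282; U = -2.62 + 1.282 × 2.47 = 0.545.

0.545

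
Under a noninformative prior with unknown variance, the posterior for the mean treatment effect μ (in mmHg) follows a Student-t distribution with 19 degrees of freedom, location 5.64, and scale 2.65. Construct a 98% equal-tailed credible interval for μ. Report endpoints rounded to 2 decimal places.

The t_19 distribution is symmetric; the 98% interval is 5.64 ± t·2.65 with t_{0.99,19} = 2.539.
Half-width: 2.539 × 2.65 = 6.73.
5.64 − 6.73 = -1.09; 5.64 + 6.73 = 12.37.

[-1.09, 12.37]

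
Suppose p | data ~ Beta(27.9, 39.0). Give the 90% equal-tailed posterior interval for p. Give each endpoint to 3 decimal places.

Posterior: Beta(27.9, 39.0).
Equal-tailed 90% interval: the 0.05 and 0.95 quantiles of Beta(27.9, 39.0).
Posterior mean ≈ 0.417, SD ≈ 0.060; a Normal approximation gives roughly [0.319, 0.515].
Exact: F⁻¹(0.05) = 0.320; F⁻¹(0.95) = 0.517.

[0.320, 0.517]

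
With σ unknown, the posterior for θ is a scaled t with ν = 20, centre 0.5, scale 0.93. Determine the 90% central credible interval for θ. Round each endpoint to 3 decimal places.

The t_20 distribution is symmetric; the 90% interval is 0.5 ± t·0.93 with t_{0.95,20} = 1.725.
Half-width: 1.725 × 0.93 = 1.604.
0.5 − 1.604 = -1.104; 0.5 + 1.604 = 2.104.

[-1.104, 2.104]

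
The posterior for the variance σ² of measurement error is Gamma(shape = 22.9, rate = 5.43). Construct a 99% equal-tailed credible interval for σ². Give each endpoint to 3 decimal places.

Posterior: Gamma(shape 22.9, rate 5.43).
Equal-tailed 99% interval: Gamma(22.9, 5.43) quantiles at 0.005 and 0.995.
Posterior mean ≈ 4.217, SD ≈ 0.881; a Normal approximation gives roughly [1.947, 6.487].
Exact: lower = 2.292; upper = 6.831.

[2.292, 6.831]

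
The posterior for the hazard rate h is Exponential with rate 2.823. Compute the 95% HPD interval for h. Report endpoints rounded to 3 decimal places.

The exponential density is strictly decreasing on [0, ∞), so the HPD interval is anchored at 0: [0, q] with P(h ≤ q) = 0.95.
q = −ln(1 − 0.95) / 2.823 = 2.9957 / 2.823 = 1.061.

[0.000, 1.061]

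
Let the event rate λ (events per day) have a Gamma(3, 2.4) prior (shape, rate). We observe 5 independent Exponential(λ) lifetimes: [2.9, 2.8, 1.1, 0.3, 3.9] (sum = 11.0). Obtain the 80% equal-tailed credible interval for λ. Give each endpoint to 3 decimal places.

[0.347, 0.878]

Posterior: Gamma(3+5, 2.4+11.0) = Gamma(8, 13.4) (shape, rate).
Equal-tailed 80% interval: Gamma(8, 13.4) quantiles at 0.1 and 0.9.
Posterior mean ≈ 0.597, SD ≈ 0.211; a Normal approximation gives roughly [0.327, 0.868].
Exact: lower = 0.347; upper = 0.878.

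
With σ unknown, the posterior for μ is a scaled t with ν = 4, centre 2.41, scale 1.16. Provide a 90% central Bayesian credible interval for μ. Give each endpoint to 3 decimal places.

The t_4 distribution is symmetric; the 90% interval is 2.41 ± t·1.16 with t_{0.95,4} = 2.132.
Half-width: 2.132 × 1.16 = 2.473.
2.41 − 2.473 = -0.063; 2.41 + 2.473 = 4.883.

[-0.063, 4.883]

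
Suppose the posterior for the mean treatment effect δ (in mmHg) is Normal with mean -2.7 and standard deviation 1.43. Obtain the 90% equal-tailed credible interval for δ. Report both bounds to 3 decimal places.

[-5.052, -0.348]

The posterior is symmetric, so the 90% equal-tailed interval is δ = -2.7 ± z·1.43 with z = 1.645.
Half-width: 1.645 × 1.43 = 2.352.
-2.7 − 2.352 = -5.052; -2.7 + 2.352 = -0.348.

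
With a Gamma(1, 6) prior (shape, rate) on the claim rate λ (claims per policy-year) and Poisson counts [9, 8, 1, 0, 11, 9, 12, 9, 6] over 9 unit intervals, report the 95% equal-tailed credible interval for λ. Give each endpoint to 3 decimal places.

[3.403, 5.523]

Posterior: Gamma(1+65, 6+9) = Gamma(66, 15) (shape, rate).
Equal-tailed 95% interval: Gamma(66, 15) quantiles at 0.025 and 0.975.
Posterior mean ≈ 4.400, SD ≈ 0.542; a Normal approximation gives roughly [3.338, 5.462].
Exact: lower = 3.403; upper = 5.523.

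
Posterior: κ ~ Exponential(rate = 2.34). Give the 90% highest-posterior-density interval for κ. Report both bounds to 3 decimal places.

[0.000, 0.984]

The exponential density is strictly decreasing on [0, ∞), so the HPD interval is anchored at 0: [0, q] with P(κ ≤ q) = 0.90.
q = −ln(1 − 0.90) / 2.34 = 2.3026 / 2.34 = 0.984.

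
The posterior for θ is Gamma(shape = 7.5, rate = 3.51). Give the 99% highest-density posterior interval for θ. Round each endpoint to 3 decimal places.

The posterior is unimodal and skewed, so the HPD interval has equal density at both endpoints and is the shortest 99% interval.
Solving f(0.541) = f(4.440) with F(4.440) − F(0.541) = 0.99 gives [0.541, 4.440].
For comparison, the equal-tailed interval is [0.655, 4.673]; the HPD is narrower and shifted toward the mode.

[0.541, 4.440]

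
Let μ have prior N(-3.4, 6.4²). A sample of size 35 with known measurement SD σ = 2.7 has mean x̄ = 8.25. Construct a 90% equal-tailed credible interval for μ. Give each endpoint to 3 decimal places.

[7.442, 8.940]

Posterior precision = 1/6.4² + 35/2.7² = 0.0244 + 4.8011 = 4.8255, so posterior SD = 0.4552.
Posterior mean = (-3.4/6.4² + 35·8.25/2.7²) / 4.8255 = 8.1911.
Interval: 8.1911 ± 1.645 × 0.4552 → [7.442, 8.940].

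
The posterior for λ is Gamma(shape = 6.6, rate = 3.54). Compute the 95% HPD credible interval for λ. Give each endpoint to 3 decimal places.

[0.596, 3.307]

The posterior is unimodal and skewed, so the HPD interval has equal density at both endpoints and is the shortest 95% interval.
Solving f(0.596) = f(3.307) with F(3.307) − F(0.596) = 0.95 gives [0.596, 3.307].
For comparison, the equal-tailed interval is [0.725, 3.533]; the HPD is narrower and shifted toward the mode.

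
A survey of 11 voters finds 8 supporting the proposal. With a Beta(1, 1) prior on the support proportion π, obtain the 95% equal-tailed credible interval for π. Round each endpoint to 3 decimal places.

Posterior: Beta(1+8, 1+3) = Beta(9, 4).
Equal-tailed 95% interval: the 0.025 and 0.975 quantiles of Beta(9, 4).
Posterior mean ≈ 0.692, SD ≈ 0.123; a Normal approximation gives roughly [0.451, 0.934].
Exact: F⁻¹(0.025) = 0.428; F⁻¹(0.975) = 0.901.

[0.428, 0.901]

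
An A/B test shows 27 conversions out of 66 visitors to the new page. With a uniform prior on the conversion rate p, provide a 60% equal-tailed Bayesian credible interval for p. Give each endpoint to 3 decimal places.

[0.361, 0.462]

Posterior: Beta(1+27, 1+39) = Beta(28, 40).
Equal-tailed 60% interval: the 0.2 and 0.8 quantiles of Beta(28, 40).
Posterior mean ≈ 0.412, SD ≈ 0.059; a Normal approximation gives roughly [0.362, 0.462].
Exact: F⁻¹(0.2) = 0.361; F⁻¹(0.8) = 0.462.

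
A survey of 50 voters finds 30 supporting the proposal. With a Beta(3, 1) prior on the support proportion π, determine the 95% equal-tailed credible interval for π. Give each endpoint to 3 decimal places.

[0.479, 0.735]

Posterior: Beta(3+30, 1+20) = Beta(33, 21).
Equal-tailed 95% interval: the 0.025 and 0.975 quantiles of Beta(33, 21).
Posterior mean ≈ 0.611, SD ≈ 0.066; a Normal approximation gives roughly [0.482, 0.740].
Exact: F⁻¹(0.025) = 0.479; F⁻¹(0.975) = 0.735.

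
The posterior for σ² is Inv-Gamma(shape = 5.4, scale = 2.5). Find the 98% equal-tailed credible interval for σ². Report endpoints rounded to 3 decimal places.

[0.205, 1.693]

Inverse-Gamma(5.4, 2.5) quantiles: F⁻¹(0.01) and F⁻¹(0.99).
Equivalently, 1/σ² ~ Gamma(5.4, rate = 2.5); invert its 0.99 and 0.01 quantiles.
Posterior mean ≈ 0.568, SD ≈ 0.308; a Normal approximation gives roughly [-0.149, 1.285].
Exact: lower = 0.205; upper = 1.693.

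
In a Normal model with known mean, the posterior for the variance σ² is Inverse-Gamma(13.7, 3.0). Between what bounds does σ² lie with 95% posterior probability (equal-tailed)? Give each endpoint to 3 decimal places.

[0.137, 0.404]

Inverse-Gamma(13.7, 3.0) quantiles: F⁻¹(0.025) and F⁻¹(0.975).
Equivalently, 1/σ² ~ Gamma(13.7, rate = 3.0); invert its 0.975 and 0.025 quantiles.
Posterior mean ≈ 0.236, SD ≈ 0.069; a Normal approximation gives roughly [0.101, 0.372].
Exact: lower = 0.137; upper = 0.404.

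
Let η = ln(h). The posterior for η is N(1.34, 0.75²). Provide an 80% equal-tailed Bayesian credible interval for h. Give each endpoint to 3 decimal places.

[1.461, 9.986]

On the log scale the 80% interval is 1.34 ± 1.282 × 0.75 = [0.3788, 2.3012].
Exponentiate: [e^0.3788, e^2.3012] = [1.461, 9.986].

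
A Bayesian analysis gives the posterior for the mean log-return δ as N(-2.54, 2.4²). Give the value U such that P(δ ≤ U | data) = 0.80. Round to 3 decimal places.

-0.520

Need U with P(δ ≤ U) = 0.80: U = -2.54 + z_{0.2}·2.4.
z = 0.842; U = -2.54 + 0.842 × 2.4 = -0.520.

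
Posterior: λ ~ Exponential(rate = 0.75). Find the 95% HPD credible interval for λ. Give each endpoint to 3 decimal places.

The exponential density is strictly decreasing on [0, ∞), so the HPD interval is anchored at 0: [0, q] with P(λ ≤ q) = 0.95.
q = −ln(1 − 0.95) / 0.75 = 2.9957 / 0.75 = 3.994.

[0.000, 3.994]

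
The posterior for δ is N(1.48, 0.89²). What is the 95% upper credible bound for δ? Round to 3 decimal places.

2.944

Need U with P(δ ≤ U) = 0.95: U = 1.48 + z_{0.05}·0.89.
z = 1.645; U = 1.48 + 1.645 × 0.89 = 2.944.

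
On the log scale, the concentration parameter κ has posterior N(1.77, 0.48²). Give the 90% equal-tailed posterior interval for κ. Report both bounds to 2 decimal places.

On the log scale the 90% interval is 1.77 ± 1.645 × 0.48 = [0.9805, 2.5595].
Exponentiate: [e^0.9805, e^2.5595] = [2.67, 12.93].

[2.67, 12.93]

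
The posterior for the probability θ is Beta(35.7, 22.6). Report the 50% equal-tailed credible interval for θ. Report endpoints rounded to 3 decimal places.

[0.570, 0.656]

Posterior: Beta(35.7, 22.6).
Equal-tailed 50% interval: the 0.25 and 0.75 quantiles of Beta(35.7, 22.6).
Posterior mean ≈ 0.612, SD ≈ 0.063; a Normal approximation gives roughly [0.570, 0.655].
Exact: F⁻¹(0.25) = 0.570; F⁻¹(0.75) = 0.656.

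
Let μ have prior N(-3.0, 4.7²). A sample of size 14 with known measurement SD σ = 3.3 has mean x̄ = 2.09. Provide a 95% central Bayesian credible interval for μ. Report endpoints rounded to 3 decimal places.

[0.218, 3.616]

Posterior precision = 1/4.7² + 14/3.3² = 0.0453 + 1.2856 = 1.3309, so posterior SD = 0.8668.
Posterior mean = (-3.0/4.7² + 14·2.09/3.3²) / 1.3309 = 1.9169.
Interval: 1.9169 ± 1.960 × 0.8668 → [0.218, 3.616].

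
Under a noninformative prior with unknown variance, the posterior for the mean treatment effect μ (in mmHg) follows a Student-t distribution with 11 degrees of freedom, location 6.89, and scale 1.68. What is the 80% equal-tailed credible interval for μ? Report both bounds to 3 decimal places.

[4.599, 9.181]

The t_11 distribution is symmetric; the 80% interval is 6.89 ± t·1.68 with t_{0.9,11} = 1.363.
Half-width: 1.363 × 1.68 = 2.291.
6.89 − 2.291 = 4.599; 6.89 + 2.291 = 9.181.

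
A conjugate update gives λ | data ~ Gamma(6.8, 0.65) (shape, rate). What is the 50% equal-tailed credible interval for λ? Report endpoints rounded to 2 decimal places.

Posterior: Gamma(shape 6.8, rate 0.65).
Equal-tailed 50% interval: Gamma(6.8, 0.65) quantiles at 0.25 and 0.75.
Posterior mean ≈ 10.46, SD ≈ 4.01; a Normal approximation gives roughly [7.76, 13.17].
Exact: lower = 7.55; upper = 12.82.

[7.55, 12.82]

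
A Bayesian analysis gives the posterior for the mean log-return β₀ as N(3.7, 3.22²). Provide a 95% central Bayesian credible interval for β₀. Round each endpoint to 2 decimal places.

[-2.61, 10.01]

The posterior is symmetric, so the 95% equal-tailed interval is β₀ = 3.7 ± z·3.22 with z = 1.960.
Half-width: 1.960 × 3.22 = 6.31.
3.7 − 6.31 = -2.61; 3.7 + 6.31 = 10.01.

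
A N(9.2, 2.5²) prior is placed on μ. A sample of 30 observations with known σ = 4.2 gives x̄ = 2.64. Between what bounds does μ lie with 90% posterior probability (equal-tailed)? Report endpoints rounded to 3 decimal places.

Posterior precision = 1/2.5² + 30/4.2² = 0.1600 + 1.7007 = 1.8607, so posterior SD = 0.7331.
Posterior mean = (9.2/2.5² + 30·2.64/4.2²) / 1.8607 = 3.2041.
Interval: 3.2041 ± 1.645 × 0.7331 → [1.998, 4.410].

[1.998, 4.410]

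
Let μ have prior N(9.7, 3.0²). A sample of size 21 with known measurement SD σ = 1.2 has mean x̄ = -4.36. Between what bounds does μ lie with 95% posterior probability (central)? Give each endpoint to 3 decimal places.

Posterior precision = 1/3.0² + 21/1.2² = 0.1111 + 14.5833 = 14.6944, so posterior SD = 0.2609.
Posterior mean = (9.7/3.0² + 21·-4.36/1.2²) / 14.6944 = -4.2537.
Interval: -4.2537 ± 1.960 × 0.2609 → [-4.765, -3.742].

[-4.765, -3.742]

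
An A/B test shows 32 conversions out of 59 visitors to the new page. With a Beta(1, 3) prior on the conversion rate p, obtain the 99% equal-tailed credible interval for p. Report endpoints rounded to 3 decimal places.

[0.364, 0.681]

Posterior: Beta(1+32, 3+27) = Beta(33, 30).
Equal-tailed 99% interval: the 0.005 and 0.995 quantiles of Beta(33, 30).
Posterior mean ≈ 0.524, SD ≈ 0.062; a Normal approximation gives roughly [0.363, 0.685].
Exact: F⁻¹(0.005) = 0.364; F⁻¹(0.995) = 0.681.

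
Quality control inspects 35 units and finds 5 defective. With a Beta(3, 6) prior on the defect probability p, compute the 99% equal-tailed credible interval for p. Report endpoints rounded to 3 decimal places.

[0.063, 0.353]

Posterior: Beta(3+5, 6+30) = Beta(8, 36).
Equal-tailed 99% interval: the 0.005 and 0.995 quantiles of Beta(8, 36).
Posterior mean ≈ 0.182, SD ≈ 0.057; a Normal approximation gives roughly [0.034, 0.330].
Exact: F⁻¹(0.005) = 0.063; F⁻¹(0.995) = 0.353.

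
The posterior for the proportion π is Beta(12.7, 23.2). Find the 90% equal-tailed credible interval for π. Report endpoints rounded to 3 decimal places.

[0.229, 0.488]

Posterior: Beta(12.7, 23.2).
Equal-tailed 90% interval: the 0.05 and 0.95 quantiles of Beta(12.7, 23.2).
Posterior mean ≈ 0.354, SD ≈ 0.079; a Normal approximation gives roughly [0.224, 0.483].
Exact: F⁻¹(0.05) = 0.229; F⁻¹(0.95) = 0.488.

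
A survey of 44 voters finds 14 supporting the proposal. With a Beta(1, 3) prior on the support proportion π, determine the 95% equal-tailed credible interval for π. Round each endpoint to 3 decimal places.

Posterior: Beta(1+14, 3+30) = Beta(15, 33).
Equal-tailed 95% interval: the 0.025 and 0.975 quantiles of Beta(15, 33).
Posterior mean ≈ 0.312, SD ≈ 0.066; a Normal approximation gives roughly [0.183, 0.442].
Exact: F⁻¹(0.025) = 0.191; F⁻¹(0.975) = 0.449.

[0.191, 0.449]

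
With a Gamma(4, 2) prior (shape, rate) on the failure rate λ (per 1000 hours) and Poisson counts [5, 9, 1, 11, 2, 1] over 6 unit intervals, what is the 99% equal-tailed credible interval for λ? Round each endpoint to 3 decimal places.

Posterior: Gamma(4+29, 2+6) = Gamma(33, 8) (shape, rate).
Equal-tailed 99% interval: Gamma(33, 8) quantiles at 0.005 and 0.995.
Posterior mean ≈ 4.125, SD ≈ 0.718; a Normal approximation gives roughly [2.275, 5.975].
Exact: lower = 2.510; upper = 6.208.

[2.510, 6.208]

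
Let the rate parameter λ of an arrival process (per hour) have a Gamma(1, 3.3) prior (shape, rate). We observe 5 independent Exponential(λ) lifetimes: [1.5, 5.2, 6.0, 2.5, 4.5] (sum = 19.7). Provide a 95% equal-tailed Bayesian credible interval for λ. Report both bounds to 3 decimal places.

Posterior: Gamma(1+5, 3.3+19.7) = Gamma(6, 23.0) (shape, rate).
Equal-tailed 95% interval: Gamma(6, 23.0) quantiles at 0.025 and 0.975.
Posterior mean ≈ 0.261, SD ≈ 0.106; a Normal approximation gives roughly [0.052, 0.470].
Exact: lower = 0.096; upper = 0.507.

[0.096, 0.507]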